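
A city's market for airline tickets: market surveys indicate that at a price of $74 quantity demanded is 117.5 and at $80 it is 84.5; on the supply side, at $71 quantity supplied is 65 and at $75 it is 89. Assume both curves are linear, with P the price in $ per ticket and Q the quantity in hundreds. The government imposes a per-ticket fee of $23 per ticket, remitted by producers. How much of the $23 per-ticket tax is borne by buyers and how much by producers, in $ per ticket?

Buyers bear $12 per ticket; producers bear $11 per ticket.

Demand slope: (84.5 − 117.5)/(80 − 74) = -5.5, so Qd = 524.5 − 5.5P.
Supply slope: (89 − 65)/(75 − 71) = 6, so Qs = 6P − 361.
Without the tax, 524.5 − 5.5P = 6P − 361 gives 11.5P = 885.5, so P* = $77 and Q* = 101.
With the tax collected from producers, supply shifts: Qs = 6(P − 23) − 361.
New equilibrium: buyers pay $89, producers receive $66, Q = 35. (Wedge: Pb − Ps = 23.)
Burden on buyers: $12; on producers: $11. (They sum to $23.)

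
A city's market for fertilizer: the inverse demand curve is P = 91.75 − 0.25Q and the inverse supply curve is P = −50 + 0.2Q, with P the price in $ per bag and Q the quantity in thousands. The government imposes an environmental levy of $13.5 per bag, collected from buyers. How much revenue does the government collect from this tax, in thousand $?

Tax revenue = $3847.5 thousand.

Inverting to Q(P) form: Qd = 367 − 4P; Qs = 5P + 250.
Without the tax, 367 − 4P = 5P + 250 gives 9P = 117, so P* = $13 and Q* = 315.
With the tax collected from buyers, demand (in seller-price terms) shifts: Qd = 367 − 4(P + 13.5).
Solving gives Q = 285 with buyers paying $20.5 and producers receiving $7 (the $13.5 wedge).
Revenue = t · Q = 13.5 · 285 = $3847.5.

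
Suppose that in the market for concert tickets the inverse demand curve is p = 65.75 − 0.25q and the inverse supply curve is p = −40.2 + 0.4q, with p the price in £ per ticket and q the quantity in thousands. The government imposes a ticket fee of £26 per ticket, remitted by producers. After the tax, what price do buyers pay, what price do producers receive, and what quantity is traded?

Buyers pay £35; producers receive £9; quantity = 123.

Rewrite in direct form: qd = 263 − 4p and qs = 2.5p + 100.5.
Before the tax: set 263 − 4p = 2.5p + 100.5 → p* = £25, q* = 163.
With the tax collected from producers, supply shifts: qs = 2.5(p − 26) + 100.5.
New equilibrium: buyers pay £35, producers receive £9, q = 123. (Wedge: pb − ps = 26.)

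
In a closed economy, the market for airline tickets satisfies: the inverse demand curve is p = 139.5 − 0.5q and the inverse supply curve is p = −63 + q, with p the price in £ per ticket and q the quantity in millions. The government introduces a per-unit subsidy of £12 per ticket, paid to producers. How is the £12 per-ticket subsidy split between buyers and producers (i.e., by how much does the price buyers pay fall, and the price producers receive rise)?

Inverting to q(p) form: qd = 279 − 2p; qs = p + 63.
Without the subsidy, 279 − 2p = p + 63 gives 3p = 216, so p* = £72 and q* = 135.
With a per-unit subsidy paid to producers, each receives p + 12 per unit sold, so supply becomes qs = (p + 12) + 63.
Solving gives q = 143 with buyers paying £68 and producers receiving £80 (the £12 wedge).
Gain to buyers: £4; to producers: £8. (They sum to £12.)

Buyers gain £4 per ticket; producers gain £8 per ticket.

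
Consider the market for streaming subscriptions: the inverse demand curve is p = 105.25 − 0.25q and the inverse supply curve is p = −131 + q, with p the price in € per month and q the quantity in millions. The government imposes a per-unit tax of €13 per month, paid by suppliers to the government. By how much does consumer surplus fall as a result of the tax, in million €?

Consumer surplus falls by €477.88 million.

Inverting to q(p) form: qd = 421 − 4p; qs = p + 131.
Before the tax: set 421 − 4p = p + 131 → p* = €58, q* = 189.
With the tax collected from suppliers, supply shifts: qs = (p − 13) + 131.
Solving gives q = 178.6 with consumers paying €60.6 and suppliers receiving €47.6 (the €13 wedge).
ΔCS is the trapezoid between Q = 178.6 and Q = 189 of height €2.6: ½ · (189 + 178.6) · 2.6 = €477.88.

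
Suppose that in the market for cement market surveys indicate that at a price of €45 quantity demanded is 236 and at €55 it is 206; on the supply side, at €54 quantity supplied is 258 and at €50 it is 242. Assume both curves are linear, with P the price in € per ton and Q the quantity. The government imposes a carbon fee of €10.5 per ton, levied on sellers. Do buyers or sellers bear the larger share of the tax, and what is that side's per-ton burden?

Buyers bear the larger share: €6 per ton.

Demand slope: (206 − 236)/(55 − 45) = -3, so Qd = 371 − 3P.
Supply slope: (242 − 258)/(50 − 54) = 4, so Qs = 4P + 42.
Before the tax: set 371 − 3P = 4P + 42 → P* = €47, Q* = 230.
With the tax collected from sellers, supply shifts: Qs = 4(P − 10.5) + 42.
Solving gives Q = 212 with buyers paying €53 and sellers receiving €42.5 (the €10.5 wedge).
Per-ton burden: buyers €6, sellers €4.5.
Buyers take the larger share because demand is less price-elastic here (demand slope 3 vs supply slope 4).
The less price-elastic side of the market bears the larger share of a per-unit tax.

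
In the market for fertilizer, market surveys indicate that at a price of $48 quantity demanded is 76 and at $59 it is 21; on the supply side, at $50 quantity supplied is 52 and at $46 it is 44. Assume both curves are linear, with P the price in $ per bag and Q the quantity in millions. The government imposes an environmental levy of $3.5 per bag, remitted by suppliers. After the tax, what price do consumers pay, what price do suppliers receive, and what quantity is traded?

Consumers pay $53; suppliers receive $49.5; quantity = 51.

Demand slope: (21 − 76)/(59 − 48) = -5, so Qd = 316 − 5P.
Supply slope: (44 − 52)/(46 − 50) = 2, so Qs = 2P − 48.
Before the tax: set 316 − 5P = 2P − 48 → P* = $52, Q* = 56.
With the tax collected from suppliers, supply shifts: Qs = 2(P − 3.5) − 48.
New equilibrium: consumers pay $53, suppliers receive $49.5, Q = 51. (Wedge: Pb − Ps = 3.5.)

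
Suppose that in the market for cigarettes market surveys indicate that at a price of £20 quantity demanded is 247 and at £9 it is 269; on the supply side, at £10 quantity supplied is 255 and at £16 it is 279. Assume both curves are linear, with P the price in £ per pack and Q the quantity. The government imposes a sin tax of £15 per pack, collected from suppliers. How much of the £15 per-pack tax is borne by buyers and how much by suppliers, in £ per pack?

Demand slope: (269 − 247)/(9 − 20) = -2, so Qd = 287 − 2P.
Supply slope: (279 − 255)/(16 − 10) = 4, so Qs = 4P + 215.
Before the tax: set 287 − 2P = 4P + 215 → P* = £12, Q* = 263.
With the tax collected from suppliers, supply shifts: Qs = 4(P − 15) + 215.
New equilibrium: buyers pay £22, suppliers receive £7, Q = 243. (Wedge: Pb − Ps = 15.)
Burden on buyers: £10; on suppliers: £5. (They sum to £15.)

Buyers bear £10 per pack; suppliers bear £5 per pack.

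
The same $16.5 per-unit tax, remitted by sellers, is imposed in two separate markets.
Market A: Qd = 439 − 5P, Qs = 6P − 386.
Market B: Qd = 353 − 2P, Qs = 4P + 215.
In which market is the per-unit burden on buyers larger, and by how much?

Market B, by $2.

Market A: pre-tax P* = $75, Q* = 64; post-tax Q = 19; per-unit burden on buyers = $9.
Market B: pre-tax P* = $23, Q* = 307; post-tax Q = 285; per-unit burden on buyers = $11.
Difference: $9 vs $11 → market B is larger by $2.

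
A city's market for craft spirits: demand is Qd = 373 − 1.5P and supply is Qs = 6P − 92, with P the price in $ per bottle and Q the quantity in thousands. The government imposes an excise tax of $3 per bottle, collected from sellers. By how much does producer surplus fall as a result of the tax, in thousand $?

Before the tax: set 373 − 1.5P = 6P − 92 → P* = $62, Q* = 280.
With the tax collected from sellers, supply shifts: Qs = 6(P − 3) − 92.
New equilibrium: consumers pay $64.4, sellers receive $61.4, Q = 276.4. (Wedge: Pb − Ps = 3.)
ΔPS is the trapezoid between Q = 276.4 and Q = 280 of height $0.6: ½ · (280 + 276.4) · 0.6 = $166.92.

Producer surplus falls by $166.92 thousand.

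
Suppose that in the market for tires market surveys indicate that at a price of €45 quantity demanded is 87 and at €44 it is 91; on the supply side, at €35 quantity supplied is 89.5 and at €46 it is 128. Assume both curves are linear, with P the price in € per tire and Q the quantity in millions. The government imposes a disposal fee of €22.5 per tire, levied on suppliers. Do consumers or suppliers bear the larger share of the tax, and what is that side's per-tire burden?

Demand slope: (91 − 87)/(44 − 45) = -4, so Qd = 267 − 4P.
Supply slope: (128 − 89.5)/(46 − 35) = 3.5, so Qs = 3.5P − 33.
Before the tax: set 267 − 4P = 3.5P − 33 → P* = €40, Q* = 107.
With the tax collected from suppliers, supply shifts: Qs = 3.5(P − 22.5) − 33.
Solving gives Q = 65 with consumers paying €50.5 and suppliers receiving €28 (the €22.5 wedge).
Per-tire burden: consumers €10.5, suppliers €12.
Suppliers take the larger share because supply is less price-elastic here (demand slope 4 vs supply slope 3.5).

Suppliers bear the larger share: €12 per tire.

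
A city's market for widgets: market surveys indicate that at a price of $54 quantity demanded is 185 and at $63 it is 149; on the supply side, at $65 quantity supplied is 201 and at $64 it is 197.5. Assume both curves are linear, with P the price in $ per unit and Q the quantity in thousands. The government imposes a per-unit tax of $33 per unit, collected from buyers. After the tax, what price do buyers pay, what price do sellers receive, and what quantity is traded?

Buyers pay $72.4; sellers receive $39.4; quantity = 111.4.

Demand slope: (149 − 185)/(63 − 54) = -4, so Qd = 401 − 4P.
Supply slope: (197.5 − 201)/(64 − 65) = 3.5, so Qs = 3.5P − 26.5.
Before the tax: set 401 − 4P = 3.5P − 26.5 → P* = $57, Q* = 173.
With the tax collected from buyers, demand (in seller-price terms) shifts: Qd = 401 − 4(P + 33).
Solving gives Q = 111.4 with buyers paying $72.4 and sellers receiving $39.4 (the $33 wedge).
The less price-elastic side of the market bears the larger share of a per-unit tax.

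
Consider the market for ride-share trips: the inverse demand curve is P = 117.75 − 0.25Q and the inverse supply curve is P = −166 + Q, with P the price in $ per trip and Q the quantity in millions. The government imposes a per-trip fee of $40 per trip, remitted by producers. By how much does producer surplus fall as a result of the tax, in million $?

Inverting to Q(P) form: Qd = 471 − 4P; Qs = P + 166.
Before the tax: set 471 − 4P = P + 166 → P* = $61, Q* = 227.
With the tax collected from producers, supply shifts: Qs = (P − 40) + 166.
New equilibrium: consumers pay $69, producers receive $29, Q = 195. (Wedge: Pb − Ps = 40.)
ΔPS is the trapezoid between Q = 195 and Q = 227 of height $32: ½ · (227 + 195) · 32 = $6752.

Producer surplus falls by $6752 million.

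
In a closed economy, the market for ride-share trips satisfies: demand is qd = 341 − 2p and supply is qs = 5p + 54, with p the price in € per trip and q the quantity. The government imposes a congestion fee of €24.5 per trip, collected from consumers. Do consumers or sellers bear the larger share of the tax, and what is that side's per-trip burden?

Consumers bear the larger share: €17.5 per trip.

Without the tax, 341 − 2p = 5p + 54 gives 7p = 287, so p* = €41 and q* = 259.
With the tax collected from consumers, demand (in seller-price terms) shifts: qd = 341 − 2(p + 24.5).
New equilibrium: consumers pay €58.5, sellers receive €34, q = 224. (Wedge: pb − ps = 24.5.)
Per-trip burden: consumers €17.5, sellers €7.
Consumers take the larger share because demand is less price-elastic here (demand slope 2 vs supply slope 5).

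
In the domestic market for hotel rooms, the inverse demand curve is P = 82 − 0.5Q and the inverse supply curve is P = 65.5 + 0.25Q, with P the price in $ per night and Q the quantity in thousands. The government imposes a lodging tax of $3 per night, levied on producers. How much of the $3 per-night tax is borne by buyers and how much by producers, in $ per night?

Inverting to Q(P) form: Qd = 164 − 2P; Qs = 4P − 262.
Before the tax: set 164 − 2P = 4P − 262 → P* = $71, Q* = 22.
With the tax collected from producers, supply shifts: Qs = 4(P − 3) − 262.
New equilibrium: buyers pay $73, producers receive $70, Q = 18. (Wedge: Pb − Ps = 3.)
Burden on buyers: $2; on producers: $1. (They sum to $3.)
The less price-elastic side of the market bears the larger share of a per-unit tax.

Buyers bear $2 per night; producers bear $1 per night.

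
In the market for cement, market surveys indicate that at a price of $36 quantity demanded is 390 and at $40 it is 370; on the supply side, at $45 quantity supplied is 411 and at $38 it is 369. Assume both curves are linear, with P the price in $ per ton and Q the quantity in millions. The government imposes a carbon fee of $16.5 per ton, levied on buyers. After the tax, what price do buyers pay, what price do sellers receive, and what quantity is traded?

Demand slope: (370 − 390)/(40 − 36) = -5, so Qd = 570 − 5P.
Supply slope: (369 − 411)/(38 − 45) = 6, so Qs = 6P + 141.
Without the tax, 570 − 5P = 6P + 141 gives 11P = 429, so P* = $39 and Q* = 375.
With the tax collected from buyers, demand (in seller-price terms) shifts: Qd = 570 − 5(P + 16.5).
New equilibrium: buyers pay $48, sellers receive $31.5, Q = 330. (Wedge: Pb − Ps = 16.5.)
The less price-elastic side of the market bears the larger share of a per-unit tax.

Buyers pay $48; sellers receive $31.5; quantity = 330.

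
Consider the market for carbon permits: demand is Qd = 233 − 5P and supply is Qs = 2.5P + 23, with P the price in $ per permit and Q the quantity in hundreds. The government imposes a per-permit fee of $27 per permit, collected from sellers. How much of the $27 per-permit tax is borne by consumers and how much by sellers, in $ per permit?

Consumers bear $9 per permit; sellers bear $18 per permit.

Before the tax: set 233 − 5P = 2.5P + 23 → P* = $28, Q* = 93.
With the tax collected from sellers, supply shifts: Qs = 2.5(P − 27) + 23.
Solving gives Q = 48 with consumers paying $37 and sellers receiving $10 (the $27 wedge).
Burden on consumers: $9; on sellers: $18. (They sum to $27.)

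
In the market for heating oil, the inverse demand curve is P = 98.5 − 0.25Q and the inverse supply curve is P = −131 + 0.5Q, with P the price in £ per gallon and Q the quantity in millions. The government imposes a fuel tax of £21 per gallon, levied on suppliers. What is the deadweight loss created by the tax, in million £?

Deadweight loss = £294 million.

Rewrite in direct form: Qd = 394 − 4P and Qs = 2P + 262.
Without the tax, 394 − 4P = 2P + 262 gives 6P = 132, so P* = £22 and Q* = 306.
With the tax collected from suppliers, supply shifts: Qs = 2(P − 21) + 262.
New equilibrium: consumers pay £29, suppliers receive £8, Q = 278. (Wedge: Pb − Ps = 21.)
Quantity falls by |ΔQ| = |306 − 278| = 28.
DWL = ½ · t · |ΔQ| = ½ · 21 · 28 = £294.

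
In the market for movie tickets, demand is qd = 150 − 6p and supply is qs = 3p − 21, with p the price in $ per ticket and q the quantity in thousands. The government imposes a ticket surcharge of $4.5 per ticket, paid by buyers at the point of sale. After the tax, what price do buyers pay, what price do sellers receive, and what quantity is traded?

Buyers pay $20.5; sellers receive $16; quantity = 27.

Before the tax: set 150 − 6p = 3p − 21 → p* = $19, q* = 36.
With the tax collected from buyers, demand (in seller-price terms) shifts: qd = 150 − 6(p + 4.5).
Solving gives q = 27 with buyers paying $20.5 and sellers receiving $16 (the $4.5 wedge).
The less price-elastic side of the market bears the larger share of a per-unit tax.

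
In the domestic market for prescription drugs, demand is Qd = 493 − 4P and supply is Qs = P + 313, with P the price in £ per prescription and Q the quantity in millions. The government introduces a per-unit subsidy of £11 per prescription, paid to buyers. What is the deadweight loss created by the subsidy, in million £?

Deadweight loss = £48.4 million.

Without the subsidy, 493 − 4P = P + 313 gives 5P = 180, so P* = £36 and Q* = 349.
With a per-unit subsidy paid to buyers, each effectively pays P − 11, so demand becomes Qd = 493 − 4(P − 11).
Solving gives Q = 357.8 with buyers paying £33.8 and sellers receiving £44.8 (the £11 wedge).
Quantity rises by |ΔQ| = |349 − 357.8| = 8.8.
DWL = ½ · t · |ΔQ| = ½ · 11 · 8.8 = £48.4.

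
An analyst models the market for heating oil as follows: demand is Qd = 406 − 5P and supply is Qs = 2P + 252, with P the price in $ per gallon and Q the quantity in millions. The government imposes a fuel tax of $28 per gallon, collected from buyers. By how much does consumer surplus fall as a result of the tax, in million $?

Without the tax, 406 − 5P = 2P + 252 gives 7P = 154, so P* = $22 and Q* = 296.
With the tax collected from buyers, demand (in seller-price terms) shifts: Qd = 406 − 5(P + 28).
Solving gives Q = 256 with buyers paying $30 and suppliers receiving $2 (the $28 wedge).
ΔCS is the trapezoid between Q = 256 and Q = 296 of height $8: ½ · (296 + 256) · 8 = $2208.

Consumer surplus falls by $2208 million.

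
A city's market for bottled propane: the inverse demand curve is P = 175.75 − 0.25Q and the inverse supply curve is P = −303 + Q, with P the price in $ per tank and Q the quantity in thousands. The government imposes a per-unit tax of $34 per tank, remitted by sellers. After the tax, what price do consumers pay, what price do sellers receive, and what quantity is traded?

Rewrite in direct form: Qd = 703 − 4P and Qs = P + 303.
Without the tax, 703 − 4P = P + 303 gives 5P = 400, so P* = $80 and Q* = 383.
With the tax collected from sellers, supply shifts: Qs = (P − 34) + 303.
Solving gives Q = 355.8 with consumers paying $86.8 and sellers receiving $52.8 (the $34 wedge).

Consumers pay $86.8; sellers receive $52.8; quantity = 355.8.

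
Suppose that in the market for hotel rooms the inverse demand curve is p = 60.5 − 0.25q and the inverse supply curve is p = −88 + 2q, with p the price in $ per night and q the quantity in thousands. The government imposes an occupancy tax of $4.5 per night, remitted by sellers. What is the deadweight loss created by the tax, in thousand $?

Deadweight loss = $4.5 thousand.

Rewrite in direct form: qd = 242 − 4p and qs = 0.5p + 44.
Without the tax, 242 − 4p = 0.5p + 44 gives 4.5p = 198, so p* = $44 and q* = 66.
With the tax collected from sellers, supply shifts: qs = 0.5(p − 4.5) + 44.
Solving gives q = 64 with consumers paying $44.5 and sellers receiving $40 (the $4.5 wedge).
Quantity falls by |ΔQ| = |66 − 64| = 2.
DWL = ½ · t · |ΔQ| = ½ · 4.5 · 2 = $4.5.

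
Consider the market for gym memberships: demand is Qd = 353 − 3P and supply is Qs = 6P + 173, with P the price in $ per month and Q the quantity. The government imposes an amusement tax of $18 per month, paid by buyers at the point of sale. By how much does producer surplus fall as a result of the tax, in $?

Without the tax, 353 − 3P = 6P + 173 gives 9P = 180, so P* = $20 and Q* = 293.
With the tax collected from buyers, demand (in seller-price terms) shifts: Qd = 353 − 3(P + 18).
New equilibrium: buyers pay $32, sellers receive $14, Q = 257. (Wedge: Pb − Ps = 18.)
ΔPS is the trapezoid between Q = 257 and Q = 293 of height $6: ½ · (293 + 257) · 6 = $1650.

Producer surplus falls by $1650.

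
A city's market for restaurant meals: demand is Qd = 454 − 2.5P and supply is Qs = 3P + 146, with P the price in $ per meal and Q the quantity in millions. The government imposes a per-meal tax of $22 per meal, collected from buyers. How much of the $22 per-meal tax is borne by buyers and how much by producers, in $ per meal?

Without the tax, 454 − 2.5P = 3P + 146 gives 5.5P = 308, so P* = $56 and Q* = 314.
With the tax collected from buyers, demand (in seller-price terms) shifts: Qd = 454 − 2.5(P + 22).
New equilibrium: buyers pay $68, producers receive $46, Q = 284. (Wedge: Pb − Ps = 22.)
Burden on buyers: $12; on producers: $10. (They sum to $22.)

Buyers bear $12 per meal; producers bear $10 per meal.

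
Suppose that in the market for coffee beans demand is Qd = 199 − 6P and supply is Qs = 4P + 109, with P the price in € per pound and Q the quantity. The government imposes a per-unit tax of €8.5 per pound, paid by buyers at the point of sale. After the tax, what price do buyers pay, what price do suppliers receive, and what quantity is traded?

Without the tax, 199 − 6P = 4P + 109 gives 10P = 90, so P* = €9 and Q* = 145.
With the tax collected from buyers, demand (in seller-price terms) shifts: Qd = 199 − 6(P + 8.5).
New equilibrium: buyers pay €12.4, suppliers receive €3.9, Q = 124.6. (Wedge: Pb − Ps = 8.5.)

Buyers pay €12.4; suppliers receive €3.9; quantity = 124.6.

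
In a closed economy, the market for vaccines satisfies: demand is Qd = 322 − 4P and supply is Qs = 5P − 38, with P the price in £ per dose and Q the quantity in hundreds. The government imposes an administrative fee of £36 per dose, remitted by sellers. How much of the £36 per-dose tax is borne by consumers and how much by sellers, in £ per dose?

Before the tax: set 322 − 4P = 5P − 38 → P* = £40, Q* = 162.
With the tax collected from sellers, supply shifts: Qs = 5(P − 36) − 38.
Solving gives Q = 82 with consumers paying £60 and sellers receiving £24 (the £36 wedge).
Burden on consumers: £20; on sellers: £16. (They sum to £36.)

Consumers bear £20 per dose; sellers bear £16 per dose.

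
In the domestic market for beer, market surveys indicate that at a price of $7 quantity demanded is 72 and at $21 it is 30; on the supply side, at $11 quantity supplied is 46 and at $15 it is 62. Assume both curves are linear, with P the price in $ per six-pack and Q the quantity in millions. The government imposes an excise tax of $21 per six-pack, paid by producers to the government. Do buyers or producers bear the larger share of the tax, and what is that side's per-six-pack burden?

Buyers bear the larger share: $12 per six-pack.

Demand slope: (30 − 72)/(21 − 7) = -3, so Qd = 93 − 3P.
Supply slope: (62 − 46)/(15 − 11) = 4, so Qs = 4P + 2.
Before the tax: set 93 − 3P = 4P + 2 → P* = $13, Q* = 54.
With the tax collected from producers, supply shifts: Qs = 4(P − 21) + 2.
Solving gives Q = 18 with buyers paying $25 and producers receiving $4 (the $21 wedge).
Per-six-pack burden: buyers $12, producers $9.
Buyers take the larger share because demand is less price-elastic here (demand slope 3 vs supply slope 4).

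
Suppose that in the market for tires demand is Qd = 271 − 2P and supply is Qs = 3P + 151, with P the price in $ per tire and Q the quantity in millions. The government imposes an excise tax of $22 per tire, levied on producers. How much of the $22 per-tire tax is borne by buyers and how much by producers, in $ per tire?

Before the tax: set 271 − 2P = 3P + 151 → P* = $24, Q* = 223.
With the tax collected from producers, supply shifts: Qs = 3(P − 22) + 151.
Solving gives Q = 196.6 with buyers paying $37.2 and producers receiving $15.2 (the $22 wedge).
Burden on buyers: $13.2; on producers: $8.8. (They sum to $22.)
The less price-elastic side of the market bears the larger share of a per-unit tax.

Buyers bear $13.2 per tire; producers bear $8.8 per tire.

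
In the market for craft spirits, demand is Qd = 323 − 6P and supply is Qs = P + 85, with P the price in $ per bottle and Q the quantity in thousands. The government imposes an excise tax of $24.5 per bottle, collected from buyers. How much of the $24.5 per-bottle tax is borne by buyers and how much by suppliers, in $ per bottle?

Buyers bear $3.5 per bottle; suppliers bear $21 per bottle.

Before the tax: set 323 − 6P = P + 85 → P* = $34, Q* = 119.
With the tax collected from buyers, demand (in seller-price terms) shifts: Qd = 323 − 6(P + 24.5).
Solving gives Q = 98 with buyers paying $37.5 and suppliers receiving $13 (the $24.5 wedge).
Burden on buyers: $3.5; on suppliers: $21. (They sum to $24.5.)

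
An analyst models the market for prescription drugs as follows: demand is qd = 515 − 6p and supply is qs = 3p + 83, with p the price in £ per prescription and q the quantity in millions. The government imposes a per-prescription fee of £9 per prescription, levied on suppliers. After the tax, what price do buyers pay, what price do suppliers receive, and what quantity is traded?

Without the tax, 515 − 6p = 3p + 83 gives 9p = 432, so p* = £48 and q* = 227.
With the tax collected from suppliers, supply shifts: qs = 3(p − 9) + 83.
New equilibrium: buyers pay £51, suppliers receive £42, q = 209. (Wedge: pb − ps = 9.)

Buyers pay £51; suppliers receive £42; quantity = 209.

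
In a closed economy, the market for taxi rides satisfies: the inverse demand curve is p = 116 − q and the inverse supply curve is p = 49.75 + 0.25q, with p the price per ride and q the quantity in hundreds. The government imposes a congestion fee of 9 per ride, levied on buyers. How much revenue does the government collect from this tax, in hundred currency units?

Tax revenue = 412.2 hundred.

Inverting to q(p) form: qd = 116 − p; qs = 4p − 199.
Without the tax, 116 − p = 4p − 199 gives 5p = 315, so p* = 63 and q* = 53.
With the tax collected from buyers, demand (in seller-price terms) shifts: qd = 116 − (p + 9).
New equilibrium: buyers pay 70.2, producers receive 61.2, q = 45.8. (Wedge: pb − ps = 9.)
Revenue = t · Q = 9 · 45.8 = 412.2.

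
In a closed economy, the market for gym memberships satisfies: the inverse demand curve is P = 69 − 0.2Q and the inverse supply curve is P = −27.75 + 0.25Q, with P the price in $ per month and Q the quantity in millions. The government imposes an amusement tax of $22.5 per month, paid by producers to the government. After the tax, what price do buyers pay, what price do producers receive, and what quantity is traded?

Buyers pay $36; producers receive $13.5; quantity = 165.

Rewrite in direct form: Qd = 345 − 5P and Qs = 4P + 111.
Without the tax, 345 − 5P = 4P + 111 gives 9P = 234, so P* = $26 and Q* = 215.
With the tax collected from producers, supply shifts: Qs = 4(P − 22.5) + 111.
Solving gives Q = 165 with buyers paying $36 and producers receiving $13.5 (the $22.5 wedge).
The less price-elastic side of the market bears the larger share of a per-unit tax.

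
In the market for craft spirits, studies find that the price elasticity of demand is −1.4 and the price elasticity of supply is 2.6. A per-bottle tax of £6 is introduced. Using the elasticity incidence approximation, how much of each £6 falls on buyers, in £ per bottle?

Buyers bear ≈ £3.9 per bottle.

Incidence ratio: buyers' share ≈ εs / (εs + |εd|) = 2.6 / (2.6 + 1.4) = 0.65.
So buyers bear ≈ 0.65 × £6 = £3.9; producers bear £2.1.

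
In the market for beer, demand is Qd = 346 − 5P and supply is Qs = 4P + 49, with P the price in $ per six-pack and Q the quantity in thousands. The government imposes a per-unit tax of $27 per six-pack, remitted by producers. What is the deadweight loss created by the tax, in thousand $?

Deadweight loss = $810 thousand.

Without the tax, 346 − 5P = 4P + 49 gives 9P = 297, so P* = $33 and Q* = 181.
With the tax collected from producers, supply shifts: Qs = 4(P − 27) + 49.
New equilibrium: buyers pay $45, producers receive $18, Q = 121. (Wedge: Pb − Ps = 27.)
Quantity falls by |ΔQ| = |181 − 121| = 60.
DWL = ½ · t · |ΔQ| = ½ · 27 · 60 = $810.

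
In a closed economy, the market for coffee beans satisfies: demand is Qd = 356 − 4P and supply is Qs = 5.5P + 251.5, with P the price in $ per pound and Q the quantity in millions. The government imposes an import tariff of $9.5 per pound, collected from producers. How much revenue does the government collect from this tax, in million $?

Without the tax, 356 − 4P = 5.5P + 251.5 gives 9.5P = 104.5, so P* = $11 and Q* = 312.
With the tax collected from producers, supply shifts: Qs = 5.5(P − 9.5) + 251.5.
New equilibrium: buyers pay $16.5, producers receive $7, Q = 290. (Wedge: Pb − Ps = 9.5.)
Revenue = t · Q = 9.5 · 290 = $2755.

Tax revenue = $2755 million.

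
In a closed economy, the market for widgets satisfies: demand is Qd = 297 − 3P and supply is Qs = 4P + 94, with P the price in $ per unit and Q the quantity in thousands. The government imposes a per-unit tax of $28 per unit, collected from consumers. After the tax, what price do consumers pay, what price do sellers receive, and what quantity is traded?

Consumers pay $45; sellers receive $17; quantity = 162.

Before the tax: set 297 − 3P = 4P + 94 → P* = $29, Q* = 210.
With the tax collected from consumers, demand (in seller-price terms) shifts: Qd = 297 − 3(P + 28).
New equilibrium: consumers pay $45, sellers receive $17, Q = 162. (Wedge: Pb − Ps = 28.)
The less price-elastic side of the market bears the larger share of a per-unit tax.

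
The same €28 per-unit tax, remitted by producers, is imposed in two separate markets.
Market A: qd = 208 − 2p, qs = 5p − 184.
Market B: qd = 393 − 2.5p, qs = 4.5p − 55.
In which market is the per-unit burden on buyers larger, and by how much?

Market A: pre-tax p* = €56, q* = 96; post-tax q = 56; per-unit burden on buyers = €20.
Market B: pre-tax p* = €64, q* = 233; post-tax q = 188; per-unit burden on buyers = €18.
Difference: €20 vs €18 → market A is larger by €2.

Market A, by €2.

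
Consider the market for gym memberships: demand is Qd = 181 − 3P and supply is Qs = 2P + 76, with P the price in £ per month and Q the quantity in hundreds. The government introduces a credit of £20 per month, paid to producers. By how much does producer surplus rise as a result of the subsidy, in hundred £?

Producer surplus rises by £1560 hundred.

Without the subsidy, 181 − 3P = 2P + 76 gives 5P = 105, so P* = £21 and Q* = 118.
With a per-unit subsidy paid to producers, each receives P + 20 per unit sold, so supply becomes Qs = 2(P + 20) + 76.
Solving gives Q = 142 with buyers paying £13 and producers receiving £33 (the £20 wedge).
ΔPS is the trapezoid between Q = 142 and Q = 118 of height £12: ½ · (118 + 142) · 12 = £1560.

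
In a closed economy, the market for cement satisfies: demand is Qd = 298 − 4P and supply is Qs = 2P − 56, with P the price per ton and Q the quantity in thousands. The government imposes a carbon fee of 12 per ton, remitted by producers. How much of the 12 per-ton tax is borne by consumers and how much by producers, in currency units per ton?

Without the tax, 298 − 4P = 2P − 56 gives 6P = 354, so P* = 59 and Q* = 62.
With the tax collected from producers, supply shifts: Qs = 2(P − 12) − 56.
Solving gives Q = 46 with consumers paying 63 and producers receiving 51 (the 12 wedge).
Burden on consumers: 4; on producers: 8. (They sum to 12.)

Consumers bear 4 per ton; producers bear 8 per ton.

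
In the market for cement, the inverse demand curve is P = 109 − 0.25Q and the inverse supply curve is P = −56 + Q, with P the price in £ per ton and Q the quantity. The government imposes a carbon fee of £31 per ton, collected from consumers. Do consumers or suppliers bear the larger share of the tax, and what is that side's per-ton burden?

Suppliers bear the larger share: £24.8 per ton.

Rewrite in direct form: Qd = 436 − 4P and Qs = P + 56.
Without the tax, 436 − 4P = P + 56 gives 5P = 380, so P* = £76 and Q* = 132.
With the tax collected from consumers, demand (in seller-price terms) shifts: Qd = 436 − 4(P + 31).
New equilibrium: consumers pay £82.2, suppliers receive £51.2, Q = 107.2. (Wedge: Pb − Ps = 31.)
Per-ton burden: consumers £6.2, suppliers £24.8.
Suppliers take the larger share because supply is less price-elastic here (demand slope 4 vs supply slope 1).
The less price-elastic side of the market bears the larger share of a per-unit tax.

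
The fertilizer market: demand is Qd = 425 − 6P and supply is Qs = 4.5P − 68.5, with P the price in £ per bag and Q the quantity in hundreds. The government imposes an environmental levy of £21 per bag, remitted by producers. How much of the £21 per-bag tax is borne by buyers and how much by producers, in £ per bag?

Without the tax, 425 − 6P = 4.5P − 68.5 gives 10.5P = 493.5, so P* = £47 and Q* = 143.
With the tax collected from producers, supply shifts: Qs = 4.5(P − 21) − 68.5.
New equilibrium: buyers pay £56, producers receive £35, Q = 89. (Wedge: Pb − Ps = 21.)
Burden on buyers: £9; on producers: £12. (They sum to £21.)
The less price-elastic side of the market bears the larger share of a per-unit tax.

Buyers bear £9 per bag; producers bear £12 per bag.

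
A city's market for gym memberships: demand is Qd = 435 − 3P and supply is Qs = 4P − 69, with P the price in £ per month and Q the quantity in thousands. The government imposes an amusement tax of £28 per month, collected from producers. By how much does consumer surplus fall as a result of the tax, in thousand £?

Without the tax, 435 − 3P = 4P − 69 gives 7P = 504, so P* = £72 and Q* = 219.
With the tax collected from producers, supply shifts: Qs = 4(P − 28) − 69.
New equilibrium: consumers pay £88, producers receive £60, Q = 171. (Wedge: Pb − Ps = 28.)
ΔCS is the trapezoid between Q = 171 and Q = 219 of height £16: ½ · (219 + 171) · 16 = £3120.

Consumer surplus falls by £3120 thousand.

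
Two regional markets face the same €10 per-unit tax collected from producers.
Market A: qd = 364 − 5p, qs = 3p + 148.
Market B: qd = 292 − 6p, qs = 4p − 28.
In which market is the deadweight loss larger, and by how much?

Market B, by €26.25.

Market A: pre-tax p* = €27, q* = 229; post-tax q = 210.25; deadweight loss = €93.75.
Market B: pre-tax p* = €32, q* = 100; post-tax q = 76; deadweight loss = €120.
Difference: €93.75 vs €120 → market B is larger by €26.25.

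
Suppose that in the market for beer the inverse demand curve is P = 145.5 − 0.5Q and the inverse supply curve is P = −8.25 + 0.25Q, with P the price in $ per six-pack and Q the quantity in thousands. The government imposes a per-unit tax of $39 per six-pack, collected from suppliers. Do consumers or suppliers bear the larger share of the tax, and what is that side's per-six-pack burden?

Rewrite in direct form: Qd = 291 − 2P and Qs = 4P + 33.
Without the tax, 291 − 2P = 4P + 33 gives 6P = 258, so P* = $43 and Q* = 205.
With the tax collected from suppliers, supply shifts: Qs = 4(P − 39) + 33.
New equilibrium: consumers pay $69, suppliers receive $30, Q = 153. (Wedge: Pb − Ps = 39.)
Per-six-pack burden: consumers $26, suppliers $13.
Consumers take the larger share because demand is less price-elastic here (demand slope 2 vs supply slope 4).

Consumers bear the larger share: $26 per six-pack.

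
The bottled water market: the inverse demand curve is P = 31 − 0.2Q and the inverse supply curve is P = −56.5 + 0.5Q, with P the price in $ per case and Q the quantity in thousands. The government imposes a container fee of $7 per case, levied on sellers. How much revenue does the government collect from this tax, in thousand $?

Rewrite in direct form: Qd = 155 − 5P and Qs = 2P + 113.
Without the tax, 155 − 5P = 2P + 113 gives 7P = 42, so P* = $6 and Q* = 125.
With the tax collected from sellers, supply shifts: Qs = 2(P − 7) + 113.
Solving gives Q = 115 with buyers paying $8 and sellers receiving $1 (the $7 wedge).
Revenue = t · Q = 7 · 115 = $805.

Tax revenue = $805 thousand.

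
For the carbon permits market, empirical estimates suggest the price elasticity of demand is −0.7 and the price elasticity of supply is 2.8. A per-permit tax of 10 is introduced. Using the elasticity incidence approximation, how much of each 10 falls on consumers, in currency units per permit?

Incidence ratio: consumers' share ≈ εs / (εs + |εd|) = 2.8 / (2.8 + 0.7) = 0.8.
So consumers bear ≈ 0.8 × 10 = 8; suppliers bear 2.

Consumers bear ≈ 8 per permit.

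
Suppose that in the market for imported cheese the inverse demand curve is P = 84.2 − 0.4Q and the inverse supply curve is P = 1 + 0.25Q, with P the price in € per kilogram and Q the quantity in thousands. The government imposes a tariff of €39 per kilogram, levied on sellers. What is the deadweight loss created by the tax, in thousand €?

Deadweight loss = €1170 thousand.

Rewrite in direct form: Qd = 210.5 − 2.5P and Qs = 4P − 4.
Before the tax: set 210.5 − 2.5P = 4P − 4 → P* = €33, Q* = 128.
With the tax collected from sellers, supply shifts: Qs = 4(P − 39) − 4.
New equilibrium: consumers pay €57, sellers receive €18, Q = 68. (Wedge: Pb − Ps = 39.)
Quantity falls by |ΔQ| = |128 − 68| = 60.
DWL = ½ · t · |ΔQ| = ½ · 39 · 60 = €1170.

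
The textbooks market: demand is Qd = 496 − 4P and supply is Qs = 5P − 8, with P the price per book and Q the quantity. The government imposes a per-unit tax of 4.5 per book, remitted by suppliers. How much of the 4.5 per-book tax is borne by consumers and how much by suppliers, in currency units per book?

Consumers bear 2.5 per book; suppliers bear 2 per book.

Without the tax, 496 − 4P = 5P − 8 gives 9P = 504, so P* = 56 and Q* = 272.
With the tax collected from suppliers, supply shifts: Qs = 5(P − 4.5) − 8.
New equilibrium: consumers pay 58.5, suppliers receive 54, Q = 262. (Wedge: Pb − Ps = 4.5.)
Burden on consumers: 2.5; on suppliers: 2. (They sum to 4.5.)
The less price-elastic side of the market bears the larger share of a per-unit tax.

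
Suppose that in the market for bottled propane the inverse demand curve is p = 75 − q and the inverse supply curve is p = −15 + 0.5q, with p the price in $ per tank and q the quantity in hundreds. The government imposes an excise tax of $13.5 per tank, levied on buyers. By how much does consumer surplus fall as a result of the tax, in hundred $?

Rewrite in direct form: qd = 75 − p and qs = 2p + 30.
Without the tax, 75 − p = 2p + 30 gives 3p = 45, so p* = $15 and q* = 60.
With the tax collected from buyers, demand (in seller-price terms) shifts: qd = 75 − (p + 13.5).
New equilibrium: buyers pay $24, sellers receive $10.5, q = 51. (Wedge: pb − ps = 13.5.)
ΔCS is the trapezoid between Q = 51 and Q = 60 of height $9: ½ · (60 + 51) · 9 = $499.5.

Consumer surplus falls by $499.5 hundred.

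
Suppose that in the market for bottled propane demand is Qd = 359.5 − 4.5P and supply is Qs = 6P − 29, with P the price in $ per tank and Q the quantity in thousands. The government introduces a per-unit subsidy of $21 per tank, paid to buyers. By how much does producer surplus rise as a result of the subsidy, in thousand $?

Producer surplus rises by $1980 thousand.

Before the subsidy: set 359.5 − 4.5P = 6P − 29 → P* = $37, Q* = 193.
With a per-unit subsidy paid to buyers, each effectively pays P − 21, so demand becomes Qd = 359.5 − 4.5(P − 21).
Solving gives Q = 247 with buyers paying $25 and suppliers receiving $46 (the $21 wedge).
ΔPS is the trapezoid between Q = 247 and Q = 193 of height $9: ½ · (193 + 247) · 9 = $1980.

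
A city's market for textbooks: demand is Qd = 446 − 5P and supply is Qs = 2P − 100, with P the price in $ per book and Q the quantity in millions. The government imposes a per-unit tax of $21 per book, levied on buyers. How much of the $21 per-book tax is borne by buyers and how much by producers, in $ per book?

Without the tax, 446 − 5P = 2P − 100 gives 7P = 546, so P* = $78 and Q* = 56.
With the tax collected from buyers, demand (in seller-price terms) shifts: Qd = 446 − 5(P + 21).
New equilibrium: buyers pay $84, producers receive $63, Q = 26. (Wedge: Pb − Ps = 21.)
Burden on buyers: $6; on producers: $15. (They sum to $21.)
The less price-elastic side of the market bears the larger share of a per-unit tax.

Buyers bear $6 per book; producers bear $15 per book.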